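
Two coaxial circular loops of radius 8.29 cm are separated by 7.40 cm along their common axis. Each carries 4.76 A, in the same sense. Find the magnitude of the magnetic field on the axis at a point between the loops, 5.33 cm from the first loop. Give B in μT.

Each loop contributes B = μ₀IR²/[2(R²+z²)^(3/2)] on the axis, with z measured from that loop.
Loop 1 (z = 0.0533 m): B₁ = 2.15×10⁻⁵ T. Loop 2 (z = 0.0207 m): B₂ = 3.29×10⁻⁵ T.
The fields add: B = B₁ + B₂ = 5.44×10⁻⁵ T.

B ≈ 54.4 μT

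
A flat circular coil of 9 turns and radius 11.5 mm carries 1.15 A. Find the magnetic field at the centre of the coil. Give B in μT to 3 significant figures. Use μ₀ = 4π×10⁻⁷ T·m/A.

For an N-turn flat coil, B = Nμ₀I/(2R) with R = 0.0115 m.
B = 9 × 6.28×10⁻⁵ T = 5.65×10⁻⁴ T.

B ≈ 565 μT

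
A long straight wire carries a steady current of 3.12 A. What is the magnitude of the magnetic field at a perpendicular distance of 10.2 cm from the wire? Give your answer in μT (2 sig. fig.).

For an infinitely long straight wire, B = μ₀I/(2πd).
B = (4π×10⁻⁷ × 3.12) / (2π × 0.102) = 6.12×10⁻⁶ T.

B ≈ 6.1 μT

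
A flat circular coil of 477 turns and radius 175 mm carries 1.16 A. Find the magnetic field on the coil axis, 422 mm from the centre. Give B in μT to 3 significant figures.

For an N-turn flat coil, B = Nμ₀IR²/[2(R²+z²)^(3/2)] with R = 0.175 m, z = 0.422 m.
B = 477 × 2.34×10⁻⁷ T = 1.12×10⁻⁴ T.

B ≈ 112 μT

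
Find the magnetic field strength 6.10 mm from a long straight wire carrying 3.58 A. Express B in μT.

B ≈ 117 μT

For an infinitely long straight wire, B = μ₀I/(2πd).
B = (4π×10⁻⁷ × 3.58) / (2π × 0.0061) = 1.17×10⁻⁴ T.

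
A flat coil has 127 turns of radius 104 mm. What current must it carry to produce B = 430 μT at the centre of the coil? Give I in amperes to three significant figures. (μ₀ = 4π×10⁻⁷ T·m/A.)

For an N-turn coil, B = Nμ₀I/(2R) with R = 0.104 m, so I = 2RB/(Nμ₀) = 2 × 0.104 × 4.30×10⁻⁴ / (127 × 4π×10⁻⁷) = 0.560 A.

I ≈ 0.560 A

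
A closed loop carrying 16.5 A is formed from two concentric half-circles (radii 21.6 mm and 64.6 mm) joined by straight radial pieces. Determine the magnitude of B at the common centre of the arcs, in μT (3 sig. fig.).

B ≈ 160 μT

The radial connectors point toward the centre, so dl × r̂ = 0 and they contribute nothing.
Each semicircle gives μ₀I/(4R): inner arc 2.40×10⁻⁴ T, outer arc 8.02×10⁻⁵ T.
The two arcs carry current in opposite angular senses, so their fields oppose: B = |2.40×10⁻⁴ − 8.02×10⁻⁵| = 1.60×10⁻⁴ T.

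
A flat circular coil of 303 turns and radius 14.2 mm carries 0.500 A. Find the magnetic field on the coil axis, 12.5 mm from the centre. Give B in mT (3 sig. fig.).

B ≈ 2.83 mT

For an N-turn flat coil, B = Nμ₀IR²/[2(R²+z²)^(3/2)] with R = 0.0142 m, z = 0.0125 m.
B = 303 × 9.36×10⁻⁶ T = 2.83×10⁻³ T.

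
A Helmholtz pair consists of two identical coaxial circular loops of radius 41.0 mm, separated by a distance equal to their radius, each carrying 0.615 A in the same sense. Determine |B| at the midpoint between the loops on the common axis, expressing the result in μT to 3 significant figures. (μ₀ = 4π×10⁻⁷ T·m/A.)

B ≈ 13.5 μT

Each loop contributes B = μ₀IR²/[2(R²+z²)^(3/2)] on the axis, with z measured from that loop.
Loop 1 (z = 0.0205 m): B₁ = 6.74×10⁻⁶ T. Loop 2 (z = 0.0205 m): B₂ = 6.74×10⁻⁶ T.
The fields add: B = B₁ + B₂ = 1.35×10⁻⁵ T.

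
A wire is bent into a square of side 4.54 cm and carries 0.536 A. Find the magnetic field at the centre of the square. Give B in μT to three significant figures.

B ≈ 13.4 μT

Each side is a finite straight segment at perpendicular distance d = a/(2 tan(π/4)) = 0.0227 m from the centre, with end-angles ±π/4.
One side contributes B₁ = (μ₀I/4πd)·2 sin(π/4) = 3.34×10⁻⁶ T.
All 4 sides add in the same direction: B = 4 × 3.34×10⁻⁶ = 1.34×10⁻⁵ T.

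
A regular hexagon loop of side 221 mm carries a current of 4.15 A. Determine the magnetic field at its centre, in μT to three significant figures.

Each side is a finite straight segment at perpendicular distance d = a/(2 tan(π/6)) = 0.1914 m from the centre, with end-angles ±π/6.
One side contributes B₁ = (μ₀I/4πd)·2 sin(π/6) = 2.17×10⁻⁶ T.
All 6 sides add in the same direction: B = 6 × 2.17×10⁻⁶ = 1.30×10⁻⁵ T.

B ≈ 13.0 μT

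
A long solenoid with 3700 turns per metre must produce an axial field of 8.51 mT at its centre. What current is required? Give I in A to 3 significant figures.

Inside a long solenoid B = μ₀nI with n = 3700 m⁻¹, so I = B/(μ₀n).
I = 8.51×10⁻³ / (4π×10⁻⁷ × 3700) = 1.83 A.

I ≈ 1.83 A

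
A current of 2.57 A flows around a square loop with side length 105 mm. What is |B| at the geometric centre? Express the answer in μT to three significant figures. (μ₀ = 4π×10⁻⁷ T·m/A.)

Each side is a finite straight segment at perpendicular distance d = a/(2 tan(π/4)) = 0.0525 m from the centre, with end-angles ±π/4.
One side contributes B₁ = (μ₀I/4πd)·2 sin(π/4) = 6.92×10⁻⁶ T.
All 4 sides add in the same direction: B = 4 × 6.92×10⁻⁶ = 2.77×10⁻⁵ T.

B ≈ 27.7 μT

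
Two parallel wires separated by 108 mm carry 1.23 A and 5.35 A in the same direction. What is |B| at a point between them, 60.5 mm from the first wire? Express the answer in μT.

Each long wire gives B = μ₀I/(2πd). Distances are d₁ = 0.0605 m and d₂ = 0.0475 m.
B₁ = 4.07×10⁻⁶ T, B₂ = 2.25×10⁻⁵ T.
Between parallel currents the two contributions point in opposite directions, so they subtract. B = |B₁ − B₂| = |4.07×10⁻⁶ − 2.25×10⁻⁵| = 1.85×10⁻⁵ T.

B ≈ 18.5 μT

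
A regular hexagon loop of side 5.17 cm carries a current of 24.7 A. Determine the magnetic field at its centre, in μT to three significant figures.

Each side is a finite straight segment at perpendicular distance d = a/(2 tan(π/6)) = 0.04477 m from the centre, with end-angles ±π/6.
One side contributes B₁ = (μ₀I/4πd)·2 sin(π/6) = 5.52×10⁻⁵ T.
All 6 sides add in the same direction: B = 6 × 5.52×10⁻⁵ = 3.31×10⁻⁴ T.

B ≈ 331 μT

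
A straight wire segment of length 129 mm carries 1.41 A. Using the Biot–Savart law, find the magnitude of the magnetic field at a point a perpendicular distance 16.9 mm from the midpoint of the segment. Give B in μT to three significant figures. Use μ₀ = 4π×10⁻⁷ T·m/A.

For a finite straight segment, B = (μ₀I/4πd)(sinθ₁ + sinθ₂), where θ₁, θ₂ are the angles from the perpendicular to each end.
The perpendicular from the point meets the wire at its midpoint, so each end is L/2 = 0.0645 m away along the wire.
sinθ₁ = 0.0645/√(0.0645²+0.0169²) = 0.9673; sinθ₂ = 0.0645/√(0.0645²+0.0169²) = 0.9673.
B = (4π×10⁻⁷ × 1.41) / (4π × 0.0169) × (0.9673 + 0.9673) = 1.61×10⁻⁵ T.

B ≈ 16.1 μT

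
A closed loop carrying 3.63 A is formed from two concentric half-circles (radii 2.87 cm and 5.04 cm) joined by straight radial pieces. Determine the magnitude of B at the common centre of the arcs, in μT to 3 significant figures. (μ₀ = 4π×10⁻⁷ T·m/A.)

The radial connectors point toward the centre, so dl × r̂ = 0 and they contribute nothing.
Each semicircle gives μ₀I/(4R): inner arc 3.97×10⁻⁵ T, outer arc 2.26×10⁻⁵ T.
The two arcs carry current in opposite angular senses, so their fields oppose: B = |3.97×10⁻⁵ − 2.26×10⁻⁵| = 1.71×10⁻⁵ T.

B ≈ 17.1 μT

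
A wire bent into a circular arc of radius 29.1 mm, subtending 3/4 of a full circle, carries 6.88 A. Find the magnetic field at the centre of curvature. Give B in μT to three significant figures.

The Biot–Savart field of a circular arc at its centre is B = μ₀Iφ/(4πR), with φ = 4.712 rad.
B = (4π×10⁻⁷ × 6.88 × 4.712) / (4π × 0.0291) = 1.11×10⁻⁴ T.

B ≈ 111 μT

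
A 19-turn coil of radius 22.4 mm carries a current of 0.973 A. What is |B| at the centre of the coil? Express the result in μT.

B ≈ 519 μT

For an N-turn flat coil, B = Nμ₀I/(2R) with R = 0.0224 m.
B = 19 × 2.73×10⁻⁵ T = 5.19×10⁻⁴ T.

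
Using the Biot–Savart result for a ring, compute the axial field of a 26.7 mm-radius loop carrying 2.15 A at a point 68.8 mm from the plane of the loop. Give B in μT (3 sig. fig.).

B ≈ 2.40 μT

On the axis of a circular loop, B = μ₀IR² / [2(R²+z²)^(3/2)].
R² + z² = (0.0267)² + (0.0688)² = 0.005446 m², and (R²+z²)^(3/2) = 4.02×10⁻⁴ m³.
B = (4π×10⁻⁷ × 2.15 × 0.0007129) / (2 × 4.02×10⁻⁴) = 2.40×10⁻⁶ T.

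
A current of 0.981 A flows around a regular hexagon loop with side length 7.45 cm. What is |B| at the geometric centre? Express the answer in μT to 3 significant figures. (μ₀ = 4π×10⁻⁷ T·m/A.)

Each side is a finite straight segment at perpendicular distance d = a/(2 tan(π/6)) = 0.06452 m from the centre, with end-angles ±π/6.
One side contributes B₁ = (μ₀I/4πd)·2 sin(π/6) = 1.52×10⁻⁶ T.
All 6 sides add in the same direction: B = 6 × 1.52×10⁻⁶ = 9.12×10⁻⁶ T.

B ≈ 9.12 μT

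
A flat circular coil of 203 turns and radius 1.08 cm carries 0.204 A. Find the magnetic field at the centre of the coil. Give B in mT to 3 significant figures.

B ≈ 2.41 mT

For an N-turn flat coil, B = Nμ₀I/(2R) with R = 0.0108 m.
B = 203 × 1.19×10⁻⁵ T = 2.41×10⁻³ T.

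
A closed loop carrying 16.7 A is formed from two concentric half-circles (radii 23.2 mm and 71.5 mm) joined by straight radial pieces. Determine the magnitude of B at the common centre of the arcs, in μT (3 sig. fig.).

B ≈ 153 μT

The radial connectors point toward the centre, so dl × r̂ = 0 and they contribute nothing.
Each semicircle gives μ₀I/(4R): inner arc 2.26×10⁻⁴ T, outer arc 7.34×10⁻⁵ T.
The two arcs carry current in opposite angular senses, so their fields oppose: B = |2.26×10⁻⁴ − 7.34×10⁻⁵| = 1.53×10⁻⁴ T.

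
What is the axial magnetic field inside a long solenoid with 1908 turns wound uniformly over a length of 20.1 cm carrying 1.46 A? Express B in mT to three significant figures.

B ≈ 17.4 mT

Inside a long solenoid, B = μ₀nI with n = 9493 turns/m.
B = 4π×10⁻⁷ × 9493 × 1.46 = 1.74×10⁻² T.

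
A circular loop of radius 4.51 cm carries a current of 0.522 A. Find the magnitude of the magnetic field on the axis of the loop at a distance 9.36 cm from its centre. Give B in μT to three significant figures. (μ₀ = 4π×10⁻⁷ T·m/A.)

B ≈ 0.595 μT

On the axis of a circular loop, B = μ₀IR² / [2(R²+z²)^(3/2)].
R² + z² = (0.0451)² + (0.0936)² = 0.01079 m², and (R²+z²)^(3/2) = 1.12×10⁻³ m³.
B = (4π×10⁻⁷ × 0.522 × 0.002034) / (2 × 1.12×10⁻³) = 5.95×10⁻⁷ T.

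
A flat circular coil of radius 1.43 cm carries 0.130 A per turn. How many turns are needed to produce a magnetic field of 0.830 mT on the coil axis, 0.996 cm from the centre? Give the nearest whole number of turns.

N = 263

For an N-turn coil, B = Nμ₀IR²/[2(R²+z²)^(3/2)]. A single turn gives B₁ = 3.16×10⁻⁶ T with R = 0.0143 m, z = 0.00996 m.
N = B/B₁ = 8.30×10⁻⁴ / 3.16×10⁻⁶ = 262.99.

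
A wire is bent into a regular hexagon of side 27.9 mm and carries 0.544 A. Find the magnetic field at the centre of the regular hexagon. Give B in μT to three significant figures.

Each side is a finite straight segment at perpendicular distance d = a/(2 tan(π/6)) = 0.02416 m from the centre, with end-angles ±π/6.
One side contributes B₁ = (μ₀I/4πd)·2 sin(π/6) = 2.25×10⁻⁶ T.
All 6 sides add in the same direction: B = 6 × 2.25×10⁻⁶ = 1.35×10⁻⁵ T.

B ≈ 13.5 μT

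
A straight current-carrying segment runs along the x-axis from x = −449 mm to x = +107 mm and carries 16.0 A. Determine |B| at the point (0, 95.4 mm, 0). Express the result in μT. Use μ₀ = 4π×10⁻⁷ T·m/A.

For a finite straight segment, B = (μ₀I/4πd)(sinθ₁ + sinθ₂), where θ₁, θ₂ are the angles from the perpendicular to each end.
The perpendicular distance is d = 0.0954 m; the end-offsets along the wire are a = 0.449 m and b = 0.107 m.
sinθ₁ = 0.449/√(0.449²+0.0954²) = 0.9782; sinθ₂ = 0.107/√(0.107²+0.0954²) = 0.7464.
B = (4π×10⁻⁷ × 16.0) / (4π × 0.0954) × (0.9782 + 0.7464) = 2.89×10⁻⁵ T.

B ≈ 28.9 μT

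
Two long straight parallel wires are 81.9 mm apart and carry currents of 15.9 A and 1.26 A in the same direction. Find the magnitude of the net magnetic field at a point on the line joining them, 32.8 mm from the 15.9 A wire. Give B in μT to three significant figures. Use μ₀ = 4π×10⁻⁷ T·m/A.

Each long wire gives B = μ₀I/(2πd). Distances are d₁ = 0.0328 m and d₂ = 0.0491 m.
B₁ = 9.70×10⁻⁵ T, B₂ = 5.13×10⁻⁶ T.
Between parallel currents the two contributions point in opposite directions, so they subtract. B = |B₁ − B₂| = |9.70×10⁻⁵ − 5.13×10⁻⁶| = 9.18×10⁻⁵ T.

B ≈ 91.8 μT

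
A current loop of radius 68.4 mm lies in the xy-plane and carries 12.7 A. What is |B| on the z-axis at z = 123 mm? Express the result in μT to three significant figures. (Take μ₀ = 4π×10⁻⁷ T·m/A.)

On the axis of a circular loop, B = μ₀IR² / [2(R²+z²)^(3/2)].
R² + z² = (0.0684)² + (0.123)² = 0.01981 m², and (R²+z²)^(3/2) = 2.79×10⁻³ m³.
B = (4π×10⁻⁷ × 12.7 × 0.004679) / (2 × 2.79×10⁻³) = 1.34×10⁻⁵ T.

B ≈ 13.4 μT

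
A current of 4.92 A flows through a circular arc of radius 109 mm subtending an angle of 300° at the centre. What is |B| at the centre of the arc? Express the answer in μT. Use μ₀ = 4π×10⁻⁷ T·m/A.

The Biot–Savart field of a circular arc at its centre is B = μ₀Iφ/(4πR), with φ = 5.236 rad.
B = (4π×10⁻⁷ × 4.92 × 5.236) / (4π × 0.109) = 2.36×10⁻⁵ T.

B ≈ 23.6 μT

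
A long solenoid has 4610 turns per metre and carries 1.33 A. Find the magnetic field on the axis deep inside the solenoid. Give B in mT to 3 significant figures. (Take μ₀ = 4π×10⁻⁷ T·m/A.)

B ≈ 7.70 mT

Inside a long solenoid, B = μ₀nI with n = 4610 turns/m.
B = 4π×10⁻⁷ × 4610 × 1.33 = 7.70×10⁻³ T.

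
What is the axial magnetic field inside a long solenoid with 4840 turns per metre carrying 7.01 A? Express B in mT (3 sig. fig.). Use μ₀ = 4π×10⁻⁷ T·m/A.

B ≈ 42.6 mT

Inside a long solenoid, B = μ₀nI with n = 4840 turns/m.
B = 4π×10⁻⁷ × 4840 × 7.01 = 4.26×10⁻² T.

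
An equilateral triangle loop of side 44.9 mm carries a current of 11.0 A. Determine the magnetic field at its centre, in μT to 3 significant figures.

Each side is a finite straight segment at perpendicular distance d = a/(2 tan(π/3)) = 0.01296 m from the centre, with end-angles ±π/3.
One side contributes B₁ = (μ₀I/4πd)·2 sin(π/3) = 1.47×10⁻⁴ T.
All 3 sides add in the same direction: B = 3 × 1.47×10⁻⁴ = 4.41×10⁻⁴ T.

B ≈ 441 μT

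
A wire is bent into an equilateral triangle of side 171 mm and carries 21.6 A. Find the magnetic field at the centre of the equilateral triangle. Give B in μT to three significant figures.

B ≈ 227 μT

Each side is a finite straight segment at perpendicular distance d = a/(2 tan(π/3)) = 0.04936 m from the centre, with end-angles ±π/3.
One side contributes B₁ = (μ₀I/4πd)·2 sin(π/3) = 7.58×10⁻⁵ T.
All 3 sides add in the same direction: B = 3 × 7.58×10⁻⁵ = 2.27×10⁻⁴ T.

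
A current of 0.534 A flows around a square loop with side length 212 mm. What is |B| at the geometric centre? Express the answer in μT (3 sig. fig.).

Each side is a finite straight segment at perpendicular distance d = a/(2 tan(π/4)) = 0.106 m from the centre, with end-angles ±π/4.
One side contributes B₁ = (μ₀I/4πd)·2 sin(π/4) = 7.12×10⁻⁷ T.
All 4 sides add in the same direction: B = 4 × 7.12×10⁻⁷ = 2.85×10⁻⁶ T.

B ≈ 2.85 μT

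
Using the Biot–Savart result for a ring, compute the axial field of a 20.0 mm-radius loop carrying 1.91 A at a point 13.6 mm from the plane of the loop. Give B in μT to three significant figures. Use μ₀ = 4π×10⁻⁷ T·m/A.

On the axis of a circular loop, B = μ₀IR² / [2(R²+z²)^(3/2)].
R² + z² = (0.02)² + (0.0136)² = 0.000585 m², and (R²+z²)^(3/2) = 1.41×10⁻⁵ m³.
B = (4π×10⁻⁷ × 1.91 × 0.0004) / (2 × 1.41×10⁻⁵) = 3.39×10⁻⁵ T.

B ≈ 33.9 μT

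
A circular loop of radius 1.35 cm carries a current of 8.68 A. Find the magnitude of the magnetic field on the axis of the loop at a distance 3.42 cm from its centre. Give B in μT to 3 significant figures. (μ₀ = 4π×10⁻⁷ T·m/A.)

B ≈ 20.0 μT

On the axis of a circular loop, B = μ₀IR² / [2(R²+z²)^(3/2)].
R² + z² = (0.0135)² + (0.0342)² = 0.001352 m², and (R²+z²)^(3/2) = 4.97×10⁻⁵ m³.
B = (4π×10⁻⁷ × 8.68 × 0.0001823) / (2 × 4.97×10⁻⁵) = 2.00×10⁻⁵ T.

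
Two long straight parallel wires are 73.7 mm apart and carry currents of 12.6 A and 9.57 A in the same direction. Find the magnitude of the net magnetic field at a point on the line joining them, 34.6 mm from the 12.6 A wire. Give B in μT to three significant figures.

B ≈ 23.9 μT

Each long wire gives B = μ₀I/(2πd). Distances are d₁ = 0.0346 m and d₂ = 0.0391 m.
B₁ = 7.28×10⁻⁵ T, B₂ = 4.90×10⁻⁵ T.
Between parallel currents the two contributions point in opposite directions, so they subtract. B = |B₁ − B₂| = |7.28×10⁻⁵ − 4.90×10⁻⁵| = 2.39×10⁻⁵ T.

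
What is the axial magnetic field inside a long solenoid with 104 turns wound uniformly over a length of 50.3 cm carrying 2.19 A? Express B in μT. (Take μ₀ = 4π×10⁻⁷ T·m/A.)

Inside a long solenoid, B = μ₀nI with n = 206.8 turns/m.
B = 4π×10⁻⁷ × 206.8 × 2.19 = 5.69×10⁻⁴ T.

B ≈ 569 μT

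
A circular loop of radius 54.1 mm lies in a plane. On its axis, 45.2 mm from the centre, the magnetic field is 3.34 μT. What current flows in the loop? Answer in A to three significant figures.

On the axis of a loop, B = μ₀IR²/[2(R²+z²)^(3/2)], so I = 2B(R²+z²)^(3/2)/(μ₀R²).
R² + z² = 0.002927 + 0.002043 = 0.00497 m²; raised to 3/2 gives 3.50×10⁻⁴ m³.
I = 2 × 3.34×10⁻⁶ × 3.50×10⁻⁴ / (1.26×10⁻⁶ × 0.002927) = 0.636 A.

I ≈ 0.636 A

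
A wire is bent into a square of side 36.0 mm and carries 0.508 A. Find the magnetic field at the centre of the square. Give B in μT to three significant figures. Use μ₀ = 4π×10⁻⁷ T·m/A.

Each side is a finite straight segment at perpendicular distance d = a/(2 tan(π/4)) = 0.018 m from the centre, with end-angles ±π/4.
One side contributes B₁ = (μ₀I/4πd)·2 sin(π/4) = 3.99×10⁻⁶ T.
All 4 sides add in the same direction: B = 4 × 3.99×10⁻⁶ = 1.60×10⁻⁵ T.

B ≈ 16.0 μT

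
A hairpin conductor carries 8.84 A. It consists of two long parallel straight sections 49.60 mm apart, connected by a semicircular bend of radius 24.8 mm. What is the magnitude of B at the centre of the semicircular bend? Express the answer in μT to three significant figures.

The semicircular arc contributes B_arc = μ₀I·π/(4πR) = μ₀I/(4R) = 1.12×10⁻⁴ T.
Each semi-infinite lead is at perpendicular distance R = 0.0248 m from the centre, with the perpendicular foot at its near end, so it contributes μ₀I/(4πR); both point the same way, together 7.13×10⁻⁵ T.
Arc and leads all point the same direction: B = 1.12×10⁻⁴ + 7.13×10⁻⁵ = 1.83×10⁻⁴ T.

B ≈ 183 μT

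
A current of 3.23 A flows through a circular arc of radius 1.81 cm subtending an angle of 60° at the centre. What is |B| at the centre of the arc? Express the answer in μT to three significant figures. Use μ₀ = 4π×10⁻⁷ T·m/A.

The Biot–Savart field of a circular arc at its centre is B = μ₀Iφ/(4πR), with φ = 1.047 rad.
B = (4π×10⁻⁷ × 3.23 × 1.047) / (4π × 0.0181) = 1.87×10⁻⁵ T.

B ≈ 18.7 μT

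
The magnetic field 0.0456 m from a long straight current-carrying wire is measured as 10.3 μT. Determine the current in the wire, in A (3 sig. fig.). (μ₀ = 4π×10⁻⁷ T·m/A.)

I ≈ 2.35 A

For a long straight wire B = μ₀I/(2πd), so I = 2πdB/μ₀.
I = 2π × 0.0456 × 1.03×10⁻⁵ / (4π×10⁻⁷) = 2.35 A.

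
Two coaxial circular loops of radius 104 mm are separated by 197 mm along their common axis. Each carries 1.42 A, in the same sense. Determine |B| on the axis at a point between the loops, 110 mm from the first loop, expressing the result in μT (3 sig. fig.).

Each loop contributes B = μ₀IR²/[2(R²+z²)^(3/2)] on the axis, with z measured from that loop.
Loop 1 (z = 0.11 m): B₁ = 2.78×10⁻⁶ T. Loop 2 (z = 0.087 m): B₂ = 3.87×10⁻⁶ T.
The fields add: B = B₁ + B₂ = 6.65×10⁻⁶ T.

B ≈ 6.65 μT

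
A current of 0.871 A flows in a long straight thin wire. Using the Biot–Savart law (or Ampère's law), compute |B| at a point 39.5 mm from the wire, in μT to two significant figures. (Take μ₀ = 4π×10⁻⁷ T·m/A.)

B ≈ 4.4 μT

For an infinitely long straight wire, B = μ₀I/(2πd).
B = (4π×10⁻⁷ × 0.871) / (2π × 0.0395) = 4.41×10⁻⁶ T.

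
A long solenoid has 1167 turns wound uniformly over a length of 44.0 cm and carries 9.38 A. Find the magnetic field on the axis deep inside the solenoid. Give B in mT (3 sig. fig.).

Inside a long solenoid, B = μ₀nI with n = 2652 turns/m.
B = 4π×10⁻⁷ × 2652 × 9.38 = 3.13×10⁻² T.

B ≈ 31.3 mT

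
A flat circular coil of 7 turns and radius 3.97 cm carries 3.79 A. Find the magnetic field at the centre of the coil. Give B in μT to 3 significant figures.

For an N-turn flat coil, B = Nμ₀I/(2R) with R = 0.0397 m.
B = 7 × 6.00×10⁻⁵ T = 4.20×10⁻⁴ T.

B ≈ 420 μT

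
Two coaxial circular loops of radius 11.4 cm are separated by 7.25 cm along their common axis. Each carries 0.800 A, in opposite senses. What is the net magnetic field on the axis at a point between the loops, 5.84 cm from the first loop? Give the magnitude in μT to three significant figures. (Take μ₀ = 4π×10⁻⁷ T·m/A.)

B ≈ 1.20 μT

Each loop contributes B = μ₀IR²/[2(R²+z²)^(3/2)] on the axis, with z measured from that loop.
Loop 1 (z = 0.0584 m): B₁ = 3.11×10⁻⁶ T. Loop 2 (z = 0.0141 m): B₂ = 4.31×10⁻⁶ T.
The fields oppose: B = |B₁ − B₂| = 1.20×10⁻⁶ T.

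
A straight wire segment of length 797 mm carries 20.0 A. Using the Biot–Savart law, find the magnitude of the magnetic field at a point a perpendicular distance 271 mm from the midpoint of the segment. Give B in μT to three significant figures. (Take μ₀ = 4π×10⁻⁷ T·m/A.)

B ≈ 12.2 μT

For a finite straight segment, B = (μ₀I/4πd)(sinθ₁ + sinθ₂), where θ₁, θ₂ are the angles from the perpendicular to each end.
The perpendicular from the point meets the wire at its midpoint, so each end is L/2 = 0.3985 m away along the wire.
sinθ₁ = 0.3985/√(0.3985²+0.271²) = 0.8269; sinθ₂ = 0.3985/√(0.3985²+0.271²) = 0.8269.
B = (4π×10⁻⁷ × 20.0) / (4π × 0.271) × (0.8269 + 0.8269) = 1.22×10⁻⁵ T.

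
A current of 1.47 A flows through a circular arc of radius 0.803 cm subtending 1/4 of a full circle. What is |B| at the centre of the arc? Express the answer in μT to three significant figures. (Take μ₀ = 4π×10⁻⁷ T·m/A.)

The Biot–Savart field of a circular arc at its centre is B = μ₀Iφ/(4πR), with φ = 1.571 rad.
B = (4π×10⁻⁷ × 1.47 × 1.571) / (4π × 0.00803) = 2.88×10⁻⁵ T.

B ≈ 28.8 μT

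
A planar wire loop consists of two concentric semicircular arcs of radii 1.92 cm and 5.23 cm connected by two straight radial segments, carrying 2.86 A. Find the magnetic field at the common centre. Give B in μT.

B ≈ 29.6 μT

The radial connectors point toward the centre, so dl × r̂ = 0 and they contribute nothing.
Each semicircle gives μ₀I/(4R): inner arc 4.68×10⁻⁵ T, outer arc 1.72×10⁻⁵ T.
The two arcs carry current in opposite angular senses, so their fields oppose: B = |4.68×10⁻⁵ − 1.72×10⁻⁵| = 2.96×10⁻⁵ T.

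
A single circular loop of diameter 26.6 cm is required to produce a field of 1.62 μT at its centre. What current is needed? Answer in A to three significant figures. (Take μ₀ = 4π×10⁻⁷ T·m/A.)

At the centre of a circular loop B = μ₀I/(2R), so I = 2RB/μ₀.
With R = 0.133 m, I = 2 × 0.133 × 1.62×10⁻⁶ / (4π×10⁻⁷) = 0.343 A.

I ≈ 0.343 A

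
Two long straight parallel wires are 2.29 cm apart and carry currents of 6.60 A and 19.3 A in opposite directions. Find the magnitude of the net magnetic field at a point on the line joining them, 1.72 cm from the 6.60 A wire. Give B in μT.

Each long wire gives B = μ₀I/(2πd). Distances are d₁ = 0.0172 m and d₂ = 0.0057 m.
B₁ = 7.67×10⁻⁵ T, B₂ = 6.77×10⁻⁴ T.
Between antiparallel currents both contributions point the same way, so they add. B = B₁ + B₂ = 7.67×10⁻⁵ + 6.77×10⁻⁴ = 7.54×10⁻⁴ T.

B ≈ 754 μT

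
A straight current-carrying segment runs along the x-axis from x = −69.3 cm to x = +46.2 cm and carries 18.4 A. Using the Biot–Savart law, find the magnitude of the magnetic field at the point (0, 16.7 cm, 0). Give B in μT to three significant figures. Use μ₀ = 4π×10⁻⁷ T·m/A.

For a finite straight segment, B = (μ₀I/4πd)(sinθ₁ + sinθ₂), where θ₁, θ₂ are the angles from the perpendicular to each end.
The perpendicular distance is d = 0.167 m; the end-offsets along the wire are a = 0.693 m and b = 0.462 m.
sinθ₁ = 0.693/√(0.693²+0.167²) = 0.9722; sinθ₂ = 0.462/√(0.462²+0.167²) = 0.9404.
B = (4π×10⁻⁷ × 18.4) / (4π × 0.167) × (0.9722 + 0.9404) = 2.11×10⁻⁵ T.

B ≈ 21.1 μT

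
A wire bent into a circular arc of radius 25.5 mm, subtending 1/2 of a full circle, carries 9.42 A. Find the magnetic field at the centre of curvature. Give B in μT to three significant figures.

B ≈ 116 μT

The Biot–Savart field of a circular arc at its centre is B = μ₀Iφ/(4πR), with φ = 3.142 rad.
B = (4π×10⁻⁷ × 9.42 × 3.142) / (4π × 0.0255) = 1.16×10⁻⁴ T.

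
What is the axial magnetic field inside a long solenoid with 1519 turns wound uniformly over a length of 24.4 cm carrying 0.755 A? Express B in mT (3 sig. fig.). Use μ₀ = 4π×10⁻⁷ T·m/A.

B ≈ 5.91 mT

Inside a long solenoid, B = μ₀nI with n = 6225 turns/m.
B = 4π×10⁻⁷ × 6225 × 0.755 = 5.91×10⁻³ T.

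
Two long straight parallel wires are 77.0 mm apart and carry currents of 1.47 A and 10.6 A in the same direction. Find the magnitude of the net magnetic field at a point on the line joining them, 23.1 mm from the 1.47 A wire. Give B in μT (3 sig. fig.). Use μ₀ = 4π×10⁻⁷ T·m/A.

Each long wire gives B = μ₀I/(2πd). Distances are d₁ = 0.0231 m and d₂ = 0.0539 m.
B₁ = 1.27×10⁻⁵ T, B₂ = 3.93×10⁻⁵ T.
Between parallel currents the two contributions point in opposite directions, so they subtract. B = |B₁ − B₂| = |1.27×10⁻⁵ − 3.93×10⁻⁵| = 2.66×10⁻⁵ T.

B ≈ 26.6 μT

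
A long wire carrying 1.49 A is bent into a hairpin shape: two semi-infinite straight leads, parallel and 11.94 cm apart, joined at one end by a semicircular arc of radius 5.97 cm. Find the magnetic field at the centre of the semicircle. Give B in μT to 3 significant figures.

B ≈ 12.8 μT

The semicircular arc contributes B_arc = μ₀I·π/(4πR) = μ₀I/(4R) = 7.84×10⁻⁶ T.
Each semi-infinite lead is at perpendicular distance R = 0.0597 m from the centre, with the perpendicular foot at its near end, so it contributes μ₀I/(4πR); both point the same way, together 4.99×10⁻⁶ T.
Arc and leads all point the same direction: B = 7.84×10⁻⁶ + 4.99×10⁻⁶ = 1.28×10⁻⁵ T.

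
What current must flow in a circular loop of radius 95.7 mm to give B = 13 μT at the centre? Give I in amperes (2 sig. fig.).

I ≈ 2.0 A

At the centre of a circular loop B = μ₀I/(2R), so I = 2RB/μ₀.
With R = 0.0957 m, I = 2 × 0.0957 × 1.30×10⁻⁵ / (4π×10⁻⁷) = 1.98 A.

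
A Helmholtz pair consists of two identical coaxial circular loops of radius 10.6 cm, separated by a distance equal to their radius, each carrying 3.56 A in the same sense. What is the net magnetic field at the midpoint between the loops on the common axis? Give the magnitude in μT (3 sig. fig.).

Each loop contributes B = μ₀IR²/[2(R²+z²)^(3/2)] on the axis, with z measured from that loop.
Loop 1 (z = 0.053 m): B₁ = 1.51×10⁻⁵ T. Loop 2 (z = 0.053 m): B₂ = 1.51×10⁻⁵ T.
The fields add: B = B₁ + B₂ = 3.02×10⁻⁵ T.

B ≈ 30.2 μT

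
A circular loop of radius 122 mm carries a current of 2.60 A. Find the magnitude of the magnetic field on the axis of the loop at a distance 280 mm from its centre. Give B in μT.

On the axis of a circular loop, B = μ₀IR² / [2(R²+z²)^(3/2)].
R² + z² = (0.122)² + (0.28)² = 0.09328 m², and (R²+z²)^(3/2) = 2.85×10⁻² m³.
B = (4π×10⁻⁷ × 2.60 × 0.01488) / (2 × 2.85×10⁻²) = 8.53×10⁻⁷ T.

B ≈ 0.853 μT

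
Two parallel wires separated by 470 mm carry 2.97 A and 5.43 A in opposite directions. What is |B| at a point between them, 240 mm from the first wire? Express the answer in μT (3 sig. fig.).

B ≈ 7.20 μT

Each long wire gives B = μ₀I/(2πd). Distances are d₁ = 0.24 m and d₂ = 0.23 m.
B₁ = 2.48×10⁻⁶ T, B₂ = 4.72×10⁻⁶ T.
Between antiparallel currents both contributions point the same way, so they add. B = B₁ + B₂ = 2.48×10⁻⁶ + 4.72×10⁻⁶ = 7.20×10⁻⁶ T.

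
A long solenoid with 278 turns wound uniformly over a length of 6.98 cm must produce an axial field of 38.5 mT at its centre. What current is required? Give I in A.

I ≈ 7.69 A

Inside a long solenoid B = μ₀nI with n = 3983 m⁻¹, so I = B/(μ₀n).
I = 3.85×10⁻² / (4π×10⁻⁷ × 3983) = 7.69 A.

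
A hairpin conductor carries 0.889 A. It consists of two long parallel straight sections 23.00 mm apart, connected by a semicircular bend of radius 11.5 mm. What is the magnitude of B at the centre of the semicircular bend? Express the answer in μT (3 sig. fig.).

The semicircular arc contributes B_arc = μ₀I·π/(4πR) = μ₀I/(4R) = 2.43×10⁻⁵ T.
Each semi-infinite lead is at perpendicular distance R = 0.0115 m from the centre, with the perpendicular foot at its near end, so it contributes μ₀I/(4πR); both point the same way, together 1.55×10⁻⁵ T.
Arc and leads all point the same direction: B = 2.43×10⁻⁵ + 1.55×10⁻⁵ = 3.97×10⁻⁵ T.

B ≈ 39.7 μT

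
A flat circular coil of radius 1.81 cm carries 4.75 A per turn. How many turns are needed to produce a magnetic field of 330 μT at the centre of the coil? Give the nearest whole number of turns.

N = 2

For an N-turn coil, B = Nμ₀I/(2R). A single turn gives B₁ = 1.65×10⁻⁴ T with R = 0.0181 m.
N = B/B₁ = 3.30×10⁻⁴ / 1.65×10⁻⁴ = 2.00.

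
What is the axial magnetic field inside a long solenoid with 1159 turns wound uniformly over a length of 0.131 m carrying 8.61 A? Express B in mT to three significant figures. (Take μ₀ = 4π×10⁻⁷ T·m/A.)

Inside a long solenoid, B = μ₀nI with n = 8847 turns/m.
B = 4π×10⁻⁷ × 8847 × 8.61 = 9.57×10⁻² T.

B ≈ 95.7 mT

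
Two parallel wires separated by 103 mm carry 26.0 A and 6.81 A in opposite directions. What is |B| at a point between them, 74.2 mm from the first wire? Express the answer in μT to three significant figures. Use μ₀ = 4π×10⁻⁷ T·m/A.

B ≈ 117 μT

Each long wire gives B = μ₀I/(2πd). Distances are d₁ = 0.0742 m and d₂ = 0.0288 m.
B₁ = 7.01×10⁻⁵ T, B₂ = 4.73×10⁻⁵ T.
Between antiparallel currents both contributions point the same way, so they add. B = B₁ + B₂ = 7.01×10⁻⁵ + 4.73×10⁻⁵ = 1.17×10⁻⁴ T.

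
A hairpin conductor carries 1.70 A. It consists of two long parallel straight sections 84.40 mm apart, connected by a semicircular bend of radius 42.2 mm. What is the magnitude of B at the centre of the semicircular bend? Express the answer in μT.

B ≈ 20.7 μT

The semicircular arc contributes B_arc = μ₀I·π/(4πR) = μ₀I/(4R) = 1.27×10⁻⁵ T.
Each semi-infinite lead is at perpendicular distance R = 0.0422 m from the centre, with the perpendicular foot at its near end, so it contributes μ₀I/(4πR); both point the same way, together 8.06×10⁻⁶ T.
Arc and leads all point the same direction: B = 1.27×10⁻⁵ + 8.06×10⁻⁶ = 2.07×10⁻⁵ T.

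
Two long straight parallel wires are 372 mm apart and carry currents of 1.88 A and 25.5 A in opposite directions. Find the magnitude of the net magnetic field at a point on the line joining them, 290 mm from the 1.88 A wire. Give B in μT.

B ≈ 63.5 μT

Each long wire gives B = μ₀I/(2πd). Distances are d₁ = 0.29 m and d₂ = 0.082 m.
B₁ = 1.30×10⁻⁶ T, B₂ = 6.22×10⁻⁵ T.
Between antiparallel currents both contributions point the same way, so they add. B = B₁ + B₂ = 1.30×10⁻⁶ + 6.22×10⁻⁵ = 6.35×10⁻⁵ T.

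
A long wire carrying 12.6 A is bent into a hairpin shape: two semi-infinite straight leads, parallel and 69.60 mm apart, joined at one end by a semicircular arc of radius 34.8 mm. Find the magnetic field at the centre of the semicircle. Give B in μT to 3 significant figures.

The semicircular arc contributes B_arc = μ₀I·π/(4πR) = μ₀I/(4R) = 1.14×10⁻⁴ T.
Each semi-infinite lead is at perpendicular distance R = 0.0348 m from the centre, with the perpendicular foot at its near end, so it contributes μ₀I/(4πR); both point the same way, together 7.24×10⁻⁵ T.
Arc and leads all point the same direction: B = 1.14×10⁻⁴ + 7.24×10⁻⁵ = 1.86×10⁻⁴ T.

B ≈ 186 μT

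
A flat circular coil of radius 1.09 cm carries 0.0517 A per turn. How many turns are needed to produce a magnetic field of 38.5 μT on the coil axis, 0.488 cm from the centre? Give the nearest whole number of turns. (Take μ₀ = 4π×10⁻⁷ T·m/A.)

N = 17

For an N-turn coil, B = Nμ₀IR²/[2(R²+z²)^(3/2)]. A single turn gives B₁ = 2.27×10⁻⁶ T with R = 0.0109 m, z = 0.00488 m.
N = B/B₁ = 3.85×10⁻⁵ / 2.27×10⁻⁶ = 16.99.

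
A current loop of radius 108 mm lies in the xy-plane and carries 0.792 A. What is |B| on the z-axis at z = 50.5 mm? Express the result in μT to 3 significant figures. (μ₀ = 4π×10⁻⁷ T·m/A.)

On the axis of a circular loop, B = μ₀IR² / [2(R²+z²)^(3/2)].
R² + z² = (0.108)² + (0.0505)² = 0.01421 m², and (R²+z²)^(3/2) = 1.69×10⁻³ m³.
B = (4π×10⁻⁷ × 0.792 × 0.01166) / (2 × 1.69×10⁻³) = 3.43×10⁻⁶ T.

B ≈ 3.43 μT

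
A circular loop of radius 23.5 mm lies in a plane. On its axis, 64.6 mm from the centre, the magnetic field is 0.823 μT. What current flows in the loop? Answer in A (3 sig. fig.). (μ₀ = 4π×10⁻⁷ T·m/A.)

I ≈ 0.770 A

On the axis of a loop, B = μ₀IR²/[2(R²+z²)^(3/2)], so I = 2B(R²+z²)^(3/2)/(μ₀R²).
R² + z² = 0.0005523 + 0.004173 = 0.004725 m²; raised to 3/2 gives 3.25×10⁻⁴ m³.
I = 2 × 8.23×10⁻⁷ × 3.25×10⁻⁴ / (1.26×10⁻⁶ × 0.0005523) = 0.770 A.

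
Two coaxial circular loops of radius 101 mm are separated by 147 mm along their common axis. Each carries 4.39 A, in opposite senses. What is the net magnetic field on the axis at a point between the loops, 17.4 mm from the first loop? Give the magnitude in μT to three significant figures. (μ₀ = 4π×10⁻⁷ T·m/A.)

B ≈ 19.8 μT

Each loop contributes B = μ₀IR²/[2(R²+z²)^(3/2)] on the axis, with z measured from that loop.
Loop 1 (z = 0.0174 m): B₁ = 2.61×10⁻⁵ T. Loop 2 (z = 0.1296 m): B₂ = 6.34×10⁻⁶ T.
The fields oppose: B = |B₁ − B₂| = 1.98×10⁻⁵ T.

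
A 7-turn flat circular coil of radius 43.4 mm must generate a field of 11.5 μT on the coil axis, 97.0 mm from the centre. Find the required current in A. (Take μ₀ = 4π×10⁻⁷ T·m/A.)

For an N-turn coil, B = Nμ₀IR²/[2(R²+z²)^(3/2)] with R = 0.0434 m, z = 0.097 m, so I = 2B(R²+z²)^(3/2)/(Nμ₀R²) = 2 × 1.15×10⁻⁵ × 1.20×10⁻³ / (7 × 4π×10⁻⁷ × 0.001884) = 1.67 A.

I ≈ 1.67 A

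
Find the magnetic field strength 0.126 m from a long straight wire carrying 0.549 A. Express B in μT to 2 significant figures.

For an infinitely long straight wire, B = μ₀I/(2πd).
B = (4π×10⁻⁷ × 0.549) / (2π × 0.126) = 8.71×10⁻⁷ T.

B ≈ 0.87 μT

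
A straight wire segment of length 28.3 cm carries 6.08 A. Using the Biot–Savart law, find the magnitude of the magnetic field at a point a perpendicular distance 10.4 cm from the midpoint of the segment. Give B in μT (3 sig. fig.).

For a finite straight segment, B = (μ₀I/4πd)(sinθ₁ + sinθ₂), where θ₁, θ₂ are the angles from the perpendicular to each end.
The perpendicular from the point meets the wire at its midpoint, so each end is L/2 = 0.1415 m away along the wire.
sinθ₁ = 0.1415/√(0.1415²+0.104²) = 0.8058; sinθ₂ = 0.1415/√(0.1415²+0.104²) = 0.8058.
B = (4π×10⁻⁷ × 6.08) / (4π × 0.104) × (0.8058 + 0.8058) = 9.42×10⁻⁶ T.

B ≈ 9.42 μT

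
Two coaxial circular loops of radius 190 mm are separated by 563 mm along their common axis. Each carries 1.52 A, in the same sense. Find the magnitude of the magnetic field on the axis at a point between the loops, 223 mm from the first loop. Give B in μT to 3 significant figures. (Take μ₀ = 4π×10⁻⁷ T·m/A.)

B ≈ 1.95 μT

Each loop contributes B = μ₀IR²/[2(R²+z²)^(3/2)] on the axis, with z measured from that loop.
Loop 1 (z = 0.223 m): B₁ = 1.37×10⁻⁶ T. Loop 2 (z = 0.34 m): B₂ = 5.84×10⁻⁷ T.
The fields add: B = B₁ + B₂ = 1.95×10⁻⁶ T.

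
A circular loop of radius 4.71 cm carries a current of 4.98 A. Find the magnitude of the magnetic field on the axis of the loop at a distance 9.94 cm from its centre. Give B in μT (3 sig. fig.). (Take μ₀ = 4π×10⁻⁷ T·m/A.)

On the axis of a circular loop, B = μ₀IR² / [2(R²+z²)^(3/2)].
R² + z² = (0.0471)² + (0.0994)² = 0.0121 m², and (R²+z²)^(3/2) = 1.33×10⁻³ m³.
B = (4π×10⁻⁷ × 4.98 × 0.002218) / (2 × 1.33×10⁻³) = 5.22×10⁻⁶ T.

B ≈ 5.22 μT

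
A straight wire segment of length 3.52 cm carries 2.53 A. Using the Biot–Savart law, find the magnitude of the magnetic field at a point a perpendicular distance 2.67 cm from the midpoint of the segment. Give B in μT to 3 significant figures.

B ≈ 10.4 μT

For a finite straight segment, B = (μ₀I/4πd)(sinθ₁ + sinθ₂), where θ₁, θ₂ are the angles from the perpendicular to each end.
The perpendicular from the point meets the wire at its midpoint, so each end is L/2 = 0.0176 m away along the wire.
sinθ₁ = 0.0176/√(0.0176²+0.0267²) = 0.5504; sinθ₂ = 0.0176/√(0.0176²+0.0267²) = 0.5504.
B = (4π×10⁻⁷ × 2.53) / (4π × 0.0267) × (0.5504 + 0.5504) = 1.04×10⁻⁵ T.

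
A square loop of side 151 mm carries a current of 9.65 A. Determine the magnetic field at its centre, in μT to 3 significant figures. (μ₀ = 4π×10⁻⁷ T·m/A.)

B ≈ 72.3 μT

Each side is a finite straight segment at perpendicular distance d = a/(2 tan(π/4)) = 0.0755 m from the centre, with end-angles ±π/4.
One side contributes B₁ = (μ₀I/4πd)·2 sin(π/4) = 1.81×10⁻⁵ T.
All 4 sides add in the same direction: B = 4 × 1.81×10⁻⁵ = 7.23×10⁻⁵ T.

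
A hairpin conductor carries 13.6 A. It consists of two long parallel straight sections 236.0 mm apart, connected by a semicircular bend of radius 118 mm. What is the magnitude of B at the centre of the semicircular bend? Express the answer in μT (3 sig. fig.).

The semicircular arc contributes B_arc = μ₀I·π/(4πR) = μ₀I/(4R) = 3.62×10⁻⁵ T.
Each semi-infinite lead is at perpendicular distance R = 0.118 m from the centre, with the perpendicular foot at its near end, so it contributes μ₀I/(4πR); both point the same way, together 2.31×10⁻⁵ T.
Arc and leads all point the same direction: B = 3.62×10⁻⁵ + 2.31×10⁻⁵ = 5.93×10⁻⁵ T.

B ≈ 59.3 μT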